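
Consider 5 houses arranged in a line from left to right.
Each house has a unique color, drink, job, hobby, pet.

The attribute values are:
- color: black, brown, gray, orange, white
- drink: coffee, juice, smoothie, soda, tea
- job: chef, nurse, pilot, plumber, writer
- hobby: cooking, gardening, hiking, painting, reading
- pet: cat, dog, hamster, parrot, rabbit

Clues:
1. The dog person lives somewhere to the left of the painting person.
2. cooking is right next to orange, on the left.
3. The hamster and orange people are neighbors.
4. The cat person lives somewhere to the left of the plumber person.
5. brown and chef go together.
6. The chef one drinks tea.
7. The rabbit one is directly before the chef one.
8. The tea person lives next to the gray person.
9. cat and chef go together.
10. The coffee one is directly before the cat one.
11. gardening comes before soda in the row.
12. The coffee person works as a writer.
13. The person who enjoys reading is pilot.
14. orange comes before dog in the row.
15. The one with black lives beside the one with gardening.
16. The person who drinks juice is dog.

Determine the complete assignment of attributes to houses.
Solution:

House | Color | Drink | Job | Hobby | Pet
-----------------------------------------
  1   | black | smoothie | nurse | cooking | hamster
  2   | orange | coffee | writer | gardening | rabbit
  3   | brown | tea | chef | hiking | cat
  4   | gray | juice | pilot | reading | dog
  5   | white | soda | plumber | painting | parrot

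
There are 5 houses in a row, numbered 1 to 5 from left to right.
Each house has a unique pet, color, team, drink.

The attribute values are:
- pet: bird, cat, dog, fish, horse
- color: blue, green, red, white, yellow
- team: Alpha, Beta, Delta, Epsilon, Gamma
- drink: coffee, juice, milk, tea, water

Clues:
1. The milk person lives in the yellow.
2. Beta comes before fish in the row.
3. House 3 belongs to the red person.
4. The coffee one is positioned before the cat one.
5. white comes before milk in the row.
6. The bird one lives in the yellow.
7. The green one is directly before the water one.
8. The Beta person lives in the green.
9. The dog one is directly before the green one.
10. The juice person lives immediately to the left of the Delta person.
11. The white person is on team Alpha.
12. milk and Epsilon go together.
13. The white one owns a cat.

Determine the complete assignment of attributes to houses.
Solution:

House | Pet | Color | Team | Drink
----------------------------------
  1   | dog | blue | Gamma | coffee
  2   | horse | green | Beta | juice
  3   | fish | red | Delta | water
  4   | cat | white | Alpha | tea
  5   | bird | yellow | Epsilon | milk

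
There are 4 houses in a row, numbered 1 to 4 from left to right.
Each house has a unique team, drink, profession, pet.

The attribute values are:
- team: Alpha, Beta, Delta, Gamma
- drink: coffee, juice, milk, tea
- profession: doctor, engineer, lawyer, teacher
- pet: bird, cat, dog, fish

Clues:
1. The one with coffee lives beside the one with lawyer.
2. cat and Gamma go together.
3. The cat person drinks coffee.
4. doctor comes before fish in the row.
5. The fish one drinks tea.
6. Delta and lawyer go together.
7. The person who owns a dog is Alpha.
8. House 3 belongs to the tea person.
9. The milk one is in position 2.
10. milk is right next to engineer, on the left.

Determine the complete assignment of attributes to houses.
Solution:

House | Team | Drink | Profession | Pet
---------------------------------------
  1   | Gamma | coffee | doctor | cat
  2   | Delta | milk | lawyer | bird
  3   | Beta | tea | engineer | fish
  4   | Alpha | juice | teacher | dog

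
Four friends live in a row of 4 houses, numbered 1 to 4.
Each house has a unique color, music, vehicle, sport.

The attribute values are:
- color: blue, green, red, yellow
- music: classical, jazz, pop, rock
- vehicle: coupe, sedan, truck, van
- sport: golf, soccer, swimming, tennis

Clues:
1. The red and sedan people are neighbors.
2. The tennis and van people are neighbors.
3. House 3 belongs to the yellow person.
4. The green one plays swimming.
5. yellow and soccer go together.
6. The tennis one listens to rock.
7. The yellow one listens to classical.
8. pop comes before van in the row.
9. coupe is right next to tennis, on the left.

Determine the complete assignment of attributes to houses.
Solution:

House | Color | Music | Vehicle | Sport
---------------------------------------
  1   | red | pop | coupe | golf
  2   | blue | rock | sedan | tennis
  3   | yellow | classical | van | soccer
  4   | green | jazz | truck | swimming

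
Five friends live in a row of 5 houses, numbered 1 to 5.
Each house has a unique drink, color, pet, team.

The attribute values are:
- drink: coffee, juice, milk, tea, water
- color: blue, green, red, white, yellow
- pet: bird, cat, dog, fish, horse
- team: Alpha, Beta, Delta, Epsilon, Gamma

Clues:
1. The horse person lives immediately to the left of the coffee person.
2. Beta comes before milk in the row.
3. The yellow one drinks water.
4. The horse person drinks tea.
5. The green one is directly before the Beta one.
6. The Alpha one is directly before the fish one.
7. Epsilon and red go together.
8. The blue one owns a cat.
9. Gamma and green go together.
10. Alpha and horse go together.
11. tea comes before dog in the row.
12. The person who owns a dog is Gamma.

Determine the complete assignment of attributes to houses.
Solution:

House | Drink | Color | Pet | Team
----------------------------------
  1   | tea | white | horse | Alpha
  2   | coffee | red | fish | Epsilon
  3   | juice | green | dog | Gamma
  4   | water | yellow | bird | Beta
  5   | milk | blue | cat | Delta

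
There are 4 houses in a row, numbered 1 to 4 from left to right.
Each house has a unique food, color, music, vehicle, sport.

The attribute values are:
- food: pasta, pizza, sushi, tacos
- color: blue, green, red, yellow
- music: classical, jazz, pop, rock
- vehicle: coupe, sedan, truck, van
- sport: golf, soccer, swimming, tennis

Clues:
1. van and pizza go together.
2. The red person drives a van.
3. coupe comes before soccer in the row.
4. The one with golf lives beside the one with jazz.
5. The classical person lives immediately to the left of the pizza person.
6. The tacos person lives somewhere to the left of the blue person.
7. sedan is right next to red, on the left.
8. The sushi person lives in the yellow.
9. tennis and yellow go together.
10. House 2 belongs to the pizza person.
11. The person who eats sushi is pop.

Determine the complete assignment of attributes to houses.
Solution:

House | Food | Color | Music | Vehicle | Sport
----------------------------------------------
  1   | tacos | green | classical | sedan | golf
  2   | pizza | red | jazz | van | swimming
  3   | sushi | yellow | pop | coupe | tennis
  4   | pasta | blue | rock | truck | soccer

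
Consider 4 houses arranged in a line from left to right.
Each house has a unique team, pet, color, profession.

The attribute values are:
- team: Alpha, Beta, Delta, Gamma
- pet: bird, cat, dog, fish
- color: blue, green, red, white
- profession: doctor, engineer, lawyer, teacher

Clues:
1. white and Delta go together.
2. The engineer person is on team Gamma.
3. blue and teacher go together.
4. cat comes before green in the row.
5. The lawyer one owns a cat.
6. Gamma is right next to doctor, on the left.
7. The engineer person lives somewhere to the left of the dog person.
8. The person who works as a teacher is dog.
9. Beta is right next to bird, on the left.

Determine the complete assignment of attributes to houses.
Solution:

House | Team | Pet | Color | Profession
---------------------------------------
  1   | Beta | cat | red | lawyer
  2   | Gamma | bird | green | engineer
  3   | Delta | fish | white | doctor
  4   | Alpha | dog | blue | teacher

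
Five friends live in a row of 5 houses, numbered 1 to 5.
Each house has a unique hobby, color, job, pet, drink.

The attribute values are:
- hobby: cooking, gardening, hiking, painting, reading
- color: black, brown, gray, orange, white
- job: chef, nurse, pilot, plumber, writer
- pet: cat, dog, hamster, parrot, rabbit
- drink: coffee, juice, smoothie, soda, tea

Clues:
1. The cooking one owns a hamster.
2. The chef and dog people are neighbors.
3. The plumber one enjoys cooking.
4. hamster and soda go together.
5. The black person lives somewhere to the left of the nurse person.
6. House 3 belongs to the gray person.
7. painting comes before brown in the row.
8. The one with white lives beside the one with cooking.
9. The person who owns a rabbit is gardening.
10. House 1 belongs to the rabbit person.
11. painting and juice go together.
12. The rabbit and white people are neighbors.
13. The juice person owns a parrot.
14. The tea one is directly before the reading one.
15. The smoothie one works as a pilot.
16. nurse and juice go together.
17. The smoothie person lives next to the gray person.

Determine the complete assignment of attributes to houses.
Solution:

House | Hobby | Color | Job | Pet | Drink
-----------------------------------------
  1   | gardening | black | chef | rabbit | tea
  2   | reading | white | pilot | dog | smoothie
  3   | cooking | gray | plumber | hamster | soda
  4   | painting | orange | nurse | parrot | juice
  5   | hiking | brown | writer | cat | coffee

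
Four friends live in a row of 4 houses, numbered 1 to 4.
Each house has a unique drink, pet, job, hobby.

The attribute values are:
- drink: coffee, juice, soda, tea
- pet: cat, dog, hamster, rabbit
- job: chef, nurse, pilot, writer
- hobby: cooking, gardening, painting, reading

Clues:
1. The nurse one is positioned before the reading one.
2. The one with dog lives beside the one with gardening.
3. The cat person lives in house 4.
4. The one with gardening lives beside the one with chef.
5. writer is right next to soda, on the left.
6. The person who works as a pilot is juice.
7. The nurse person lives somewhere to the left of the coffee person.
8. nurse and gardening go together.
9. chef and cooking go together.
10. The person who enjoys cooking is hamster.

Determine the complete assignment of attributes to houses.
Solution:

House | Drink | Pet | Job | Hobby
---------------------------------
  1   | tea | dog | writer | painting
  2   | soda | rabbit | nurse | gardening
  3   | coffee | hamster | chef | cooking
  4   | juice | cat | pilot | reading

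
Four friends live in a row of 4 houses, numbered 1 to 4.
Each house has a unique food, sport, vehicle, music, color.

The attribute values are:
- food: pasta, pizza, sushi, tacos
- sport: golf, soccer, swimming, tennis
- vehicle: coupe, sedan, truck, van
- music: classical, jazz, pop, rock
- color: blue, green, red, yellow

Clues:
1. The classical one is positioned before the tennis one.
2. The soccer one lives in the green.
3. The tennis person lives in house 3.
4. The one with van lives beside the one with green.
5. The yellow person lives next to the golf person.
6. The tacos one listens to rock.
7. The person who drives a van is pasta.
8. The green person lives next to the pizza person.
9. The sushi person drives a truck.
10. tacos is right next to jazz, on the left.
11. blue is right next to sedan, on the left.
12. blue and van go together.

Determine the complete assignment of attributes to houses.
Solution:

House | Food | Sport | Vehicle | Music | Color
----------------------------------------------
  1   | pasta | swimming | van | classical | blue
  2   | tacos | soccer | sedan | rock | green
  3   | pizza | tennis | coupe | jazz | yellow
  4   | sushi | golf | truck | pop | red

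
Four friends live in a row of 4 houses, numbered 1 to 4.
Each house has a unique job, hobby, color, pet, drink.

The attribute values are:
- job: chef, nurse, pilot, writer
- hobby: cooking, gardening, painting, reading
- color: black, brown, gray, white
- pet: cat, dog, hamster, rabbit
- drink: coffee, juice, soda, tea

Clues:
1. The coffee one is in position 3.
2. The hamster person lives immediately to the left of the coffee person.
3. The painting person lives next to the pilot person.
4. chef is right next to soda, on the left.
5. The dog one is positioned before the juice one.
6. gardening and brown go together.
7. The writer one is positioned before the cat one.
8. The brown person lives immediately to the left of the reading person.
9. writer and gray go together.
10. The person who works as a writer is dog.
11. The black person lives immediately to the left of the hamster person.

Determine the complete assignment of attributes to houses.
Solution:

House | Job | Hobby | Color | Pet | Drink
-----------------------------------------
  1   | chef | painting | black | rabbit | tea
  2   | pilot | gardening | brown | hamster | soda
  3   | writer | reading | gray | dog | coffee
  4   | nurse | cooking | white | cat | juice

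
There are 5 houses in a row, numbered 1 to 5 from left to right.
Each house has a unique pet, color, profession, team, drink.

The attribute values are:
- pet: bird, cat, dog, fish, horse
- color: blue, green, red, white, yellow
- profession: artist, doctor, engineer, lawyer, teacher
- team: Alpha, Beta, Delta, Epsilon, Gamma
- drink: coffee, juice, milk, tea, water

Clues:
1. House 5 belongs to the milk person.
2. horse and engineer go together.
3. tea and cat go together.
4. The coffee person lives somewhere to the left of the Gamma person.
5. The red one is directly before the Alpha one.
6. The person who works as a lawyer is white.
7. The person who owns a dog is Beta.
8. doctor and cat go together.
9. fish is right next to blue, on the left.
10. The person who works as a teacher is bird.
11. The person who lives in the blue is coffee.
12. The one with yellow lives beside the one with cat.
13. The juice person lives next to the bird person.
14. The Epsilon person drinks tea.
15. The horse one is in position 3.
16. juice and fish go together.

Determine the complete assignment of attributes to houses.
Solution:

House | Pet | Color | Profession | Team | Drink
-----------------------------------------------
  1   | fish | red | artist | Delta | juice
  2   | bird | blue | teacher | Alpha | coffee
  3   | horse | yellow | engineer | Gamma | water
  4   | cat | green | doctor | Epsilon | tea
  5   | dog | white | lawyer | Beta | milk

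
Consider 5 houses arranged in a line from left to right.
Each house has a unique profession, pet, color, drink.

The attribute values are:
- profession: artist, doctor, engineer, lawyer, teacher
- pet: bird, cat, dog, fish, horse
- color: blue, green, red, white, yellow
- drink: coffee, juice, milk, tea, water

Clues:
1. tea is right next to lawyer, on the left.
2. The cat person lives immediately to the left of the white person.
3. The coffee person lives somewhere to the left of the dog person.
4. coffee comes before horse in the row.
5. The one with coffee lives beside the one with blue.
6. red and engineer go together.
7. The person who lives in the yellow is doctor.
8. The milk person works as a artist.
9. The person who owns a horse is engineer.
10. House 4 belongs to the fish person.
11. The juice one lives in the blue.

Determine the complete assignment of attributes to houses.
Solution:

House | Profession | Pet | Color | Drink
----------------------------------------
  1   | doctor | cat | yellow | tea
  2   | lawyer | bird | white | coffee
  3   | teacher | dog | blue | juice
  4   | artist | fish | green | milk
  5   | engineer | horse | red | water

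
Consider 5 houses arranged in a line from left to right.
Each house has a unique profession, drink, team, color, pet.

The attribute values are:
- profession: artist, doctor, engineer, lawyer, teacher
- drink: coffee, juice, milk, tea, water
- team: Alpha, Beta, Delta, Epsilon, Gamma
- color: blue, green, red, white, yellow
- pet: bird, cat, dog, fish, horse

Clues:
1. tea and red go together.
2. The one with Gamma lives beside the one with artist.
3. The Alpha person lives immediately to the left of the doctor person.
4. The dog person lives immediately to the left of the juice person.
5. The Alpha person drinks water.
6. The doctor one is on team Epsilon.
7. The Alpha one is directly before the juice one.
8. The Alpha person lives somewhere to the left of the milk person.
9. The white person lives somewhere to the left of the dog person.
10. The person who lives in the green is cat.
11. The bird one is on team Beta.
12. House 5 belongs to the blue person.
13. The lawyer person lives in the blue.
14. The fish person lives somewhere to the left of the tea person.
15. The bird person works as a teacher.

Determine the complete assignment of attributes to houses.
Solution:

House | Profession | Drink | Team | Color | Pet
-----------------------------------------------
  1   | engineer | coffee | Gamma | white | fish
  2   | artist | water | Alpha | yellow | dog
  3   | doctor | juice | Epsilon | green | cat
  4   | teacher | tea | Beta | red | bird
  5   | lawyer | milk | Delta | blue | horse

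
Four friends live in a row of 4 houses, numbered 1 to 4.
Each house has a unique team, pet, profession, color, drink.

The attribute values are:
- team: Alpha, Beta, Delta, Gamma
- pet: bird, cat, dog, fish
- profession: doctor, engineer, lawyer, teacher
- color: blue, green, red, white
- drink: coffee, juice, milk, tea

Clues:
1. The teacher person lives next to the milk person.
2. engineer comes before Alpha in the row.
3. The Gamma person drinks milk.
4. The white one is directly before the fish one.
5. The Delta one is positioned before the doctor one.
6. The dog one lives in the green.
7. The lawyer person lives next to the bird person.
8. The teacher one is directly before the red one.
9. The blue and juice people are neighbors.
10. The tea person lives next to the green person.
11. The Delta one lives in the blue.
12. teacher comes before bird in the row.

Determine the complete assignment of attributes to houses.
Solution:

House | Team | Pet | Profession | Color | Drink
-----------------------------------------------
  1   | Beta | cat | teacher | white | coffee
  2   | Gamma | fish | lawyer | red | milk
  3   | Delta | bird | engineer | blue | tea
  4   | Alpha | dog | doctor | green | juice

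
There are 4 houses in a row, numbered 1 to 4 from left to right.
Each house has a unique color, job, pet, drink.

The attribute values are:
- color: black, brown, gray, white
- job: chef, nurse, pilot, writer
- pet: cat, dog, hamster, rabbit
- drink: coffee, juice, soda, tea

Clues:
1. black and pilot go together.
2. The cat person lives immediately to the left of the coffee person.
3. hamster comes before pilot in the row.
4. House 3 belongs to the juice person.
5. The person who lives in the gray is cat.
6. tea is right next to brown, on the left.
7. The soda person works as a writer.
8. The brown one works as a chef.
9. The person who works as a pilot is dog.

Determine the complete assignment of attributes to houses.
Solution:

House | Color | Job | Pet | Drink
---------------------------------
  1   | gray | nurse | cat | tea
  2   | brown | chef | hamster | coffee
  3   | black | pilot | dog | juice
  4   | white | writer | rabbit | soda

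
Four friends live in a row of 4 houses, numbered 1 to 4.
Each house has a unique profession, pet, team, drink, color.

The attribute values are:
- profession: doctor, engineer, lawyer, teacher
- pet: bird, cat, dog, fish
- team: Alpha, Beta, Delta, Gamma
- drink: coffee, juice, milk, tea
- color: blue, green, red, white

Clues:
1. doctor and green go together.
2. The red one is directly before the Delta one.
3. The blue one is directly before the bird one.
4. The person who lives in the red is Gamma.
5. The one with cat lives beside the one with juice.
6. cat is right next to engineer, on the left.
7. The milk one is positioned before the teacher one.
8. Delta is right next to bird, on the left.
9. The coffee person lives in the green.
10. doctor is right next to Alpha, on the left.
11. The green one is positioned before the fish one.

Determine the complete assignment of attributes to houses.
Solution:

House | Profession | Pet | Team | Drink | Color
-----------------------------------------------
  1   | lawyer | cat | Gamma | milk | red
  2   | engineer | dog | Delta | juice | blue
  3   | doctor | bird | Beta | coffee | green
  4   | teacher | fish | Alpha | tea | white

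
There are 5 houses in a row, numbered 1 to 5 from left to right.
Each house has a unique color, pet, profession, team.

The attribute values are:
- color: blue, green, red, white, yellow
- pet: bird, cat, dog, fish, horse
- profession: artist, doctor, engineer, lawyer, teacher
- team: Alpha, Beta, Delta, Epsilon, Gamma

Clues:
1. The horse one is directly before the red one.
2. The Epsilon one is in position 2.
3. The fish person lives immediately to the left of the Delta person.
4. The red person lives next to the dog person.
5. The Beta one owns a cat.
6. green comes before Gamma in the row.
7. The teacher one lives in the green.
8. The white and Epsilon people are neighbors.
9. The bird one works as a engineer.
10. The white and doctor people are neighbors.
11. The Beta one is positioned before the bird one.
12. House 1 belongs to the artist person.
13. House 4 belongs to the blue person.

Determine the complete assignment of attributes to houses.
Solution:

House | Color | Pet | Profession | Team
---------------------------------------
  1   | white | horse | artist | Alpha
  2   | red | fish | doctor | Epsilon
  3   | green | dog | teacher | Delta
  4   | blue | cat | lawyer | Beta
  5   | yellow | bird | engineer | Gamma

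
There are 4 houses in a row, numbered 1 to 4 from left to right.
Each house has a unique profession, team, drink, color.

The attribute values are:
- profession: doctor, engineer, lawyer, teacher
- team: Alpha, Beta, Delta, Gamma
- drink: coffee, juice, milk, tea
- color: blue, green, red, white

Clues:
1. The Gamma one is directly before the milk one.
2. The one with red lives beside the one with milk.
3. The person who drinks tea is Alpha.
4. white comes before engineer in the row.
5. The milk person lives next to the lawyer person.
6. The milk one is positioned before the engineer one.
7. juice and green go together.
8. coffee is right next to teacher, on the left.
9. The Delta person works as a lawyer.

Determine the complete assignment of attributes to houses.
Solution:

House | Profession | Team | Drink | Color
-----------------------------------------
  1   | doctor | Gamma | coffee | red
  2   | teacher | Beta | milk | white
  3   | lawyer | Delta | juice | green
  4   | engineer | Alpha | tea | blue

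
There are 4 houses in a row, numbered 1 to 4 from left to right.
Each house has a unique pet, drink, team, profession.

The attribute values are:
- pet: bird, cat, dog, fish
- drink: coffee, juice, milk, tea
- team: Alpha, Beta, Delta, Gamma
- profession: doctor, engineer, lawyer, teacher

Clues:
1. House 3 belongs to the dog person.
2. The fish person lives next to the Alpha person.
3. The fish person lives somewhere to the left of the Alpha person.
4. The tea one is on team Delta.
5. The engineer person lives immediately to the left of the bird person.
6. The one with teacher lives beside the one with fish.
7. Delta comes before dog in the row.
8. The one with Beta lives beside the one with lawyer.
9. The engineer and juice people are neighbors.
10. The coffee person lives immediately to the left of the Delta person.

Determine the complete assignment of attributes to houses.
Solution:

House | Pet | Drink | Team | Profession
---------------------------------------
  1   | cat | coffee | Beta | teacher
  2   | fish | tea | Delta | lawyer
  3   | dog | milk | Alpha | engineer
  4   | bird | juice | Gamma | doctor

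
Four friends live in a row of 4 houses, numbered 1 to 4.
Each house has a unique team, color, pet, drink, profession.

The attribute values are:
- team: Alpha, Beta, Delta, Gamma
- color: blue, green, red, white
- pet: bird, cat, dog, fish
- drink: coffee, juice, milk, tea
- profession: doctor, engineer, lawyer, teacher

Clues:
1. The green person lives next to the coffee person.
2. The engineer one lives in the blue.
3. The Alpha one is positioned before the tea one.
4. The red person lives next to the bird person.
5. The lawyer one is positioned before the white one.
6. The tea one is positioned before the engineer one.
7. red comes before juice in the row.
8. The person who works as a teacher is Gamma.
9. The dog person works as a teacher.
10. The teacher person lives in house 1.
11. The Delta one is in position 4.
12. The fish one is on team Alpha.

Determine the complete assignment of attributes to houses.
Solution:

House | Team | Color | Pet | Drink | Profession
-----------------------------------------------
  1   | Gamma | green | dog | milk | teacher
  2   | Alpha | red | fish | coffee | lawyer
  3   | Beta | white | bird | tea | doctor
  4   | Delta | blue | cat | juice | engineer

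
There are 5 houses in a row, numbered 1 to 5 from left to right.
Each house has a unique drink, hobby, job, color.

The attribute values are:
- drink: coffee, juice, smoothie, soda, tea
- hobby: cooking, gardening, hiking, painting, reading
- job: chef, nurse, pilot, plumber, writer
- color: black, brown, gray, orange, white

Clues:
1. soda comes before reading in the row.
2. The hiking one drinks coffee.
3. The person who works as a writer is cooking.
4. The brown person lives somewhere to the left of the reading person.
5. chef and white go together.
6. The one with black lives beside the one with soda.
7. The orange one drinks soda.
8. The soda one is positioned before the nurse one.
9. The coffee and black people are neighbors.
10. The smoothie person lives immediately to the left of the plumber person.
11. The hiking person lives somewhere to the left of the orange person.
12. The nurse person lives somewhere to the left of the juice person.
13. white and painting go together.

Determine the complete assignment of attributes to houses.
Solution:

House | Drink | Hobby | Job | Color
-----------------------------------
  1   | coffee | hiking | pilot | brown
  2   | smoothie | cooking | writer | black
  3   | soda | gardening | plumber | orange
  4   | tea | reading | nurse | gray
  5   | juice | painting | chef | white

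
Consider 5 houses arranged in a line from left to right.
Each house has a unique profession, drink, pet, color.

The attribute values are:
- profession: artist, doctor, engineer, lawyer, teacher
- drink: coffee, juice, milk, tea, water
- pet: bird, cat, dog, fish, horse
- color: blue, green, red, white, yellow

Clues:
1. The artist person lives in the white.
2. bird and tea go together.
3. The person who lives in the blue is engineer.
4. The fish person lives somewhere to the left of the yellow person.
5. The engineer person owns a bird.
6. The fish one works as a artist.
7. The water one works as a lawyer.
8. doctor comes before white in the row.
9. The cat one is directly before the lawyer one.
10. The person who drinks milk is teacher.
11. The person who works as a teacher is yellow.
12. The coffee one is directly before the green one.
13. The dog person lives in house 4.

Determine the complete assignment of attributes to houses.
Solution:

House | Profession | Drink | Pet | Color
----------------------------------------
  1   | doctor | coffee | cat | red
  2   | lawyer | water | horse | green
  3   | artist | juice | fish | white
  4   | teacher | milk | dog | yellow
  5   | engineer | tea | bird | blue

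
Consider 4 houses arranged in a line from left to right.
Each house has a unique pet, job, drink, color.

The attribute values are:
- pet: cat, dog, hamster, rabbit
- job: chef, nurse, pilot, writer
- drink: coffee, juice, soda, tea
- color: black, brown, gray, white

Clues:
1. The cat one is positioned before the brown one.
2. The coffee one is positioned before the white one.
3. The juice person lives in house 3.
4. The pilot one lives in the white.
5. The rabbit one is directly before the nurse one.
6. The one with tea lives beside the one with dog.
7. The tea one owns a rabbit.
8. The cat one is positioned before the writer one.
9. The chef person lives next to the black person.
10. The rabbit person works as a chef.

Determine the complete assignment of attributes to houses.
Solution:

House | Pet | Job | Drink | Color
---------------------------------
  1   | rabbit | chef | tea | gray
  2   | dog | nurse | coffee | black
  3   | cat | pilot | juice | white
  4   | hamster | writer | soda | brown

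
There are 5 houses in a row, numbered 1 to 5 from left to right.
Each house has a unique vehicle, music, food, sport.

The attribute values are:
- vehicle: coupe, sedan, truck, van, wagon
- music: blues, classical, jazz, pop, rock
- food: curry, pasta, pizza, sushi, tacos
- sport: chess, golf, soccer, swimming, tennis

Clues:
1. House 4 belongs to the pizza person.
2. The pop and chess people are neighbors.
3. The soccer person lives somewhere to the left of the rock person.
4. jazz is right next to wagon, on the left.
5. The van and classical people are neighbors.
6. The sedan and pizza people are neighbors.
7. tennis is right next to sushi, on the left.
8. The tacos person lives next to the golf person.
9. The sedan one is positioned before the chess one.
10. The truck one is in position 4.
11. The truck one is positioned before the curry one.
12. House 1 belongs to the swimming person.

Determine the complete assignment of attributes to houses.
Solution:

House | Vehicle | Music | Food | Sport
--------------------------------------
  1   | van | jazz | pasta | swimming
  2   | wagon | classical | tacos | tennis
  3   | sedan | blues | sushi | golf
  4   | truck | pop | pizza | soccer
  5   | coupe | rock | curry | chess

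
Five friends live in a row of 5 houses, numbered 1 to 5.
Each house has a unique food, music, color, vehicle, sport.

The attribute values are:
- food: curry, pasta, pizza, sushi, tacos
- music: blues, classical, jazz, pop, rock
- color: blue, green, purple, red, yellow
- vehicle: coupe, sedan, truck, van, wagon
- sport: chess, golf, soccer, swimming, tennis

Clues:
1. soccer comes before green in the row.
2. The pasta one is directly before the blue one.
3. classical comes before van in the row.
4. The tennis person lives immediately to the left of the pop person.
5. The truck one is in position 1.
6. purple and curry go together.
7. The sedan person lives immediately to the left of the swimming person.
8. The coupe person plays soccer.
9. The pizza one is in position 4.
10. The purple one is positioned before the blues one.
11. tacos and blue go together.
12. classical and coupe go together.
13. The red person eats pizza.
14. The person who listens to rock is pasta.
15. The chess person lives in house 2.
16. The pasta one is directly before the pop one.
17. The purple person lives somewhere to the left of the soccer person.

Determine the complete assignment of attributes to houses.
Solution:

House | Food | Music | Color | Vehicle | Sport
----------------------------------------------
  1   | pasta | rock | yellow | truck | tennis
  2   | tacos | pop | blue | sedan | chess
  3   | curry | jazz | purple | wagon | swimming
  4   | pizza | classical | red | coupe | soccer
  5   | sushi | blues | green | van | golf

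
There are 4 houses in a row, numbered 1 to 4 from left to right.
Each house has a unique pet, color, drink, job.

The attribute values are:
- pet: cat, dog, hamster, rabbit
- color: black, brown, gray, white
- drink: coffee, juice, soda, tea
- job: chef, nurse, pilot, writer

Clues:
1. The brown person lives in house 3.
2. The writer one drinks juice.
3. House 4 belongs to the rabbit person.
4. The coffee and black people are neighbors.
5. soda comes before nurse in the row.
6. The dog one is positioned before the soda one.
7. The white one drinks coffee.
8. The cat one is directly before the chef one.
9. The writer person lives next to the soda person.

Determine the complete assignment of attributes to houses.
Solution:

House | Pet | Color | Drink | Job
---------------------------------
  1   | dog | white | coffee | pilot
  2   | cat | black | juice | writer
  3   | hamster | brown | soda | chef
  4   | rabbit | gray | tea | nurse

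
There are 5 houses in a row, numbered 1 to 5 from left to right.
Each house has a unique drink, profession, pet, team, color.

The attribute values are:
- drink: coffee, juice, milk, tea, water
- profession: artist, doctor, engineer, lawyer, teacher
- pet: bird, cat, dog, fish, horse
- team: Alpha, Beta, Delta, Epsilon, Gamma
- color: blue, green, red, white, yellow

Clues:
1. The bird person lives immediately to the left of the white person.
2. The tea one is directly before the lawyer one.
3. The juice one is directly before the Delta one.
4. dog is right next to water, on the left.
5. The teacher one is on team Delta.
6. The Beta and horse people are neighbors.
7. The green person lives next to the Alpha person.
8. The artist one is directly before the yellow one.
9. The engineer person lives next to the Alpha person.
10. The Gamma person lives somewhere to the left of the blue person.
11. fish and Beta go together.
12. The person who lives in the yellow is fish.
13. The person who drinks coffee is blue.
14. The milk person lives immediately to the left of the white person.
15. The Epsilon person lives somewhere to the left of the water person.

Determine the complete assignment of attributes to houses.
Solution:

House | Drink | Profession | Pet | Team | Color
-----------------------------------------------
  1   | milk | engineer | bird | Epsilon | green
  2   | tea | artist | dog | Alpha | white
  3   | water | lawyer | fish | Beta | yellow
  4   | juice | doctor | horse | Gamma | red
  5   | coffee | teacher | cat | Delta | blue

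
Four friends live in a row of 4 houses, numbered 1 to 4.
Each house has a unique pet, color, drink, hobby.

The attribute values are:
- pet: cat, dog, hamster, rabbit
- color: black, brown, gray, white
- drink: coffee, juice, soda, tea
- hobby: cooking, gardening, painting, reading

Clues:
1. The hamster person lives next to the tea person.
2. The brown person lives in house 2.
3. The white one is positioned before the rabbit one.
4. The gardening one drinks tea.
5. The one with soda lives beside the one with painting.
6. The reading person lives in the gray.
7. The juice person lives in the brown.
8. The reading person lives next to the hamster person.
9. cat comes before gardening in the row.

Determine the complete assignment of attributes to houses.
Solution:

House | Pet | Color | Drink | Hobby
-----------------------------------
  1   | cat | gray | soda | reading
  2   | hamster | brown | juice | painting
  3   | dog | white | tea | gardening
  4   | rabbit | black | coffee | cooking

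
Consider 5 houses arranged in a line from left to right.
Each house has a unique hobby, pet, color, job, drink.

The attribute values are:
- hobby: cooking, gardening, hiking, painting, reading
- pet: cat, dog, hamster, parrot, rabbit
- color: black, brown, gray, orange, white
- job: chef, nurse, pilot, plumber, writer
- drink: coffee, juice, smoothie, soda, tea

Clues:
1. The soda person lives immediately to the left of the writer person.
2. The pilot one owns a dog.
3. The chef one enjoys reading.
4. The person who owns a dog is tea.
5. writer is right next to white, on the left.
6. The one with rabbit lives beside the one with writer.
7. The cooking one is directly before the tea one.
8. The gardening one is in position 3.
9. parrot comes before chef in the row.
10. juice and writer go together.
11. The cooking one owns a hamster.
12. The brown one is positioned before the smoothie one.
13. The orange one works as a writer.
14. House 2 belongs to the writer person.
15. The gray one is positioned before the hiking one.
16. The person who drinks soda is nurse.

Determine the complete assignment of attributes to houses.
Solution:

House | Hobby | Pet | Color | Job | Drink
-----------------------------------------
  1   | painting | rabbit | gray | nurse | soda
  2   | cooking | hamster | orange | writer | juice
  3   | gardening | dog | white | pilot | tea
  4   | hiking | parrot | brown | plumber | coffee
  5   | reading | cat | black | chef | smoothie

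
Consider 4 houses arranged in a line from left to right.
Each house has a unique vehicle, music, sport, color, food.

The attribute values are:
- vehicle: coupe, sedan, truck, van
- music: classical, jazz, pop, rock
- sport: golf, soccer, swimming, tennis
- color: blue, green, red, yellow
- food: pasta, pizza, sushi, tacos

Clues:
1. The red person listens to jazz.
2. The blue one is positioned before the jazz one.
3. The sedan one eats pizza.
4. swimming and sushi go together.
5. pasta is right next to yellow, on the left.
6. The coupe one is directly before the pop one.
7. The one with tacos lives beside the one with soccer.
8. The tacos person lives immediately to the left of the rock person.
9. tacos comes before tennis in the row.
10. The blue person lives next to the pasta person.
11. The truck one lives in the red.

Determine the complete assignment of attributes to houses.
Solution:

House | Vehicle | Music | Sport | Color | Food
----------------------------------------------
  1   | van | classical | golf | blue | tacos
  2   | coupe | rock | soccer | green | pasta
  3   | sedan | pop | tennis | yellow | pizza
  4   | truck | jazz | swimming | red | sushi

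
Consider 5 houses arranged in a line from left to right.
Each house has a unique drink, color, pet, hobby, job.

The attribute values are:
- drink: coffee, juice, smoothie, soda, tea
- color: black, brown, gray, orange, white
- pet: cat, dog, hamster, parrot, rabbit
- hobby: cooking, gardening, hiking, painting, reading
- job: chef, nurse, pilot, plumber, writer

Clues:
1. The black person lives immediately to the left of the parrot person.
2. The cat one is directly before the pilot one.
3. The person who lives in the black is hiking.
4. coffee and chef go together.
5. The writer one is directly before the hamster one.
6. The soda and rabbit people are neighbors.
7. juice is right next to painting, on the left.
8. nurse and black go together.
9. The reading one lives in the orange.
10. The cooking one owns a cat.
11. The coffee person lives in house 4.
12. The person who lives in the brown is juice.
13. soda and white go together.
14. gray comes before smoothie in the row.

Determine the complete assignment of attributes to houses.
Solution:

House | Drink | Color | Pet | Hobby | Job
-----------------------------------------
  1   | juice | brown | cat | cooking | writer
  2   | soda | white | hamster | painting | pilot
  3   | tea | black | rabbit | hiking | nurse
  4   | coffee | gray | parrot | gardening | chef
  5   | smoothie | orange | dog | reading | plumber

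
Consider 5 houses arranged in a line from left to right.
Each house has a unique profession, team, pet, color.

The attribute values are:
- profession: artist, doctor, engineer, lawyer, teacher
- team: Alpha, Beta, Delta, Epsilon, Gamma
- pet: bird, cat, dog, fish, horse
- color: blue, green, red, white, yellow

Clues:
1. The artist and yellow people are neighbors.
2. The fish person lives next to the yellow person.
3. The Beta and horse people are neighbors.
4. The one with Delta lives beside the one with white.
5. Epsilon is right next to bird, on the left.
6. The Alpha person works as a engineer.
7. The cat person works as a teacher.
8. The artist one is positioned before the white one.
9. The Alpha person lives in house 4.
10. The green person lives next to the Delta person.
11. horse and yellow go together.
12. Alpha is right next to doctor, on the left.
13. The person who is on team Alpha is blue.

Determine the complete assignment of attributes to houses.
Solution:

House | Profession | Team | Pet | Color
---------------------------------------
  1   | artist | Beta | fish | green
  2   | lawyer | Delta | horse | yellow
  3   | teacher | Epsilon | cat | white
  4   | engineer | Alpha | bird | blue
  5   | doctor | Gamma | dog | red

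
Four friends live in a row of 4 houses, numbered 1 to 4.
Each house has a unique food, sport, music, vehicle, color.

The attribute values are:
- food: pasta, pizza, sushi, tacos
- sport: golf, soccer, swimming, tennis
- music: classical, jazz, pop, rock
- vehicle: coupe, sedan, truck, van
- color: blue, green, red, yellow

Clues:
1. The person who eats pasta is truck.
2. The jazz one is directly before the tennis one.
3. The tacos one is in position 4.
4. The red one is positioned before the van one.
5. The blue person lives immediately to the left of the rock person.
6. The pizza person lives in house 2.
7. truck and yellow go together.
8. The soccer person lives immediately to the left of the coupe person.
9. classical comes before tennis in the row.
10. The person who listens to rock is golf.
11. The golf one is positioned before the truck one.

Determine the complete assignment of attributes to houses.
Solution:

House | Food | Sport | Music | Vehicle | Color
----------------------------------------------
  1   | sushi | soccer | classical | sedan | blue
  2   | pizza | golf | rock | coupe | red
  3   | pasta | swimming | jazz | truck | yellow
  4   | tacos | tennis | pop | van | green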